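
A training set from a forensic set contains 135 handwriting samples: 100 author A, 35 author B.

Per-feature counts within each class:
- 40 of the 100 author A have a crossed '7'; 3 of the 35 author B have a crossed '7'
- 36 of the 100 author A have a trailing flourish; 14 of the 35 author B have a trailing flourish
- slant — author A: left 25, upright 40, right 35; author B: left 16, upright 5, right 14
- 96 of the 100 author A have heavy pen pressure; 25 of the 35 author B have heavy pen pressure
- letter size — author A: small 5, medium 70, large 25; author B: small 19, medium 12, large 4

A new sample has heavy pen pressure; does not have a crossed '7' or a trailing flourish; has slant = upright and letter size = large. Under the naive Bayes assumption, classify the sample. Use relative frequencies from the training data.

author A

author A: (100/135) × (60/100) × (64/100) × (40/100) × (96/100) × (25/100) ≈ 0.0273067
author B: (35/135) × (32/35) × (21/35) × (5/35) × (25/35) × (4/35) ≈ 0.00165857
Highest score → author A.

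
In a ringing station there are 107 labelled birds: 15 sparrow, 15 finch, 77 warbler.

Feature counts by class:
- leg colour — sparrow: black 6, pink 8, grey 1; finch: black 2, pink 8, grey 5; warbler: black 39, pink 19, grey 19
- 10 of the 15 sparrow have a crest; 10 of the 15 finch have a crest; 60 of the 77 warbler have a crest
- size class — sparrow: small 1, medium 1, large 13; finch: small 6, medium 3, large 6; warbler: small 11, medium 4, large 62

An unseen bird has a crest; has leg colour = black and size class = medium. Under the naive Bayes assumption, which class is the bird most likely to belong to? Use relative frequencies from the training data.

sparrow: (15/107) × (6/15) × (10/15) × (1/15) ≈ 0.00249221
finch: (15/107) × (2/15) × (10/15) × (3/15) ≈ 0.00249221
warbler: (77/107) × (39/77) × (60/77) × (4/77) ≈ 0.014754
Highest score → warbler.

warbler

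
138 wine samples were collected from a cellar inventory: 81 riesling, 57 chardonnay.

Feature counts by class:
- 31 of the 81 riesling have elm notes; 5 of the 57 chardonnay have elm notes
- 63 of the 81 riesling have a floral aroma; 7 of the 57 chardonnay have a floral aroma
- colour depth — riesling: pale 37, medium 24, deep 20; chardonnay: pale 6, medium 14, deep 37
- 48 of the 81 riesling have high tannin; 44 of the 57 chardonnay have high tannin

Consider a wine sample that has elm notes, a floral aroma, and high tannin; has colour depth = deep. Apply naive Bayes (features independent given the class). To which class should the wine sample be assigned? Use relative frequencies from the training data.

riesling

riesling: (81/138) × (31/81) × (63/81) × (20/81) × (48/81) ≈ 0.0255646
chardonnay: (57/138) × (5/57) × (7/57) × (37/57) × (44/57) ≈ 0.00222956
Highest score → riesling.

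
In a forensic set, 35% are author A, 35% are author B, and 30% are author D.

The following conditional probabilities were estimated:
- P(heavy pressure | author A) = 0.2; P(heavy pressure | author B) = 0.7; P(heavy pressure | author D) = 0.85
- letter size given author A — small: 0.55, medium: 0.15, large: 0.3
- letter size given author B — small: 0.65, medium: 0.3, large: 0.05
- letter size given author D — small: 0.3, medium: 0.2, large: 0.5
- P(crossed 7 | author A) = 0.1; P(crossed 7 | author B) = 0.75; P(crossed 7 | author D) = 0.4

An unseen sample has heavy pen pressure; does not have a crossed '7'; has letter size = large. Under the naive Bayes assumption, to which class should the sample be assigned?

author A: 0.35 × 0.2 × 0.3 × (1−0.1) = 0.0189
author B: 0.35 × 0.7 × 0.05 × (1−0.75) = 0.0030625
author D: 0.3 × 0.85 × 0.5 × (1−0.4) = 0.0765
Highest score → author D.

author D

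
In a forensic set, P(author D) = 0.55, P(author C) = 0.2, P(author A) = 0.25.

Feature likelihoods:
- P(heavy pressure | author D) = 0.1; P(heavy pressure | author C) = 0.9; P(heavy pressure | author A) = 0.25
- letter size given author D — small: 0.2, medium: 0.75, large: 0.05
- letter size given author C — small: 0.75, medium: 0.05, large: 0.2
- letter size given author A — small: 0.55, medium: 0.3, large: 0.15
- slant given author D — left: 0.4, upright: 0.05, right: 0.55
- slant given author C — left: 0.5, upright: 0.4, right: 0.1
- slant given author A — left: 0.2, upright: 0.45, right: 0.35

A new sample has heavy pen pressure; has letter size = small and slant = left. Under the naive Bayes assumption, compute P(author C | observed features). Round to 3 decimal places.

0.857

author D: 0.55 × 0.1 × 0.2 × 0.4 = 0.0044
author C: 0.2 × 0.9 × 0.75 × 0.5 = 0.0675
author A: 0.25 × 0.25 × 0.55 × 0.2 = 0.006875
P(author C | x) = 0.0675 / 0.078775 ≈ 0.857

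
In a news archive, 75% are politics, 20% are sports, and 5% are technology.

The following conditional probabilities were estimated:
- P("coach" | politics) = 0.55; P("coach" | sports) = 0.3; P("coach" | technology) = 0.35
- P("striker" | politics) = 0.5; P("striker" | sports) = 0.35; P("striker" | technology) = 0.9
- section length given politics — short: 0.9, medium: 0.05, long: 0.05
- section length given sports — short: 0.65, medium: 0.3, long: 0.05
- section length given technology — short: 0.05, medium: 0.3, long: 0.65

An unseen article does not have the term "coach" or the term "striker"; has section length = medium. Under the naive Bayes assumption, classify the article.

sports

politics: 0.75 × (1−0.55) × (1−0.5) × 0.05 = 0.0084375
sports: 0.2 × (1−0.3) × (1−0.35) × 0.3 = 0.0273
technology: 0.05 × (1−0.35) × (1−0.9) × 0.3 = 0.000975
Highest score → sports.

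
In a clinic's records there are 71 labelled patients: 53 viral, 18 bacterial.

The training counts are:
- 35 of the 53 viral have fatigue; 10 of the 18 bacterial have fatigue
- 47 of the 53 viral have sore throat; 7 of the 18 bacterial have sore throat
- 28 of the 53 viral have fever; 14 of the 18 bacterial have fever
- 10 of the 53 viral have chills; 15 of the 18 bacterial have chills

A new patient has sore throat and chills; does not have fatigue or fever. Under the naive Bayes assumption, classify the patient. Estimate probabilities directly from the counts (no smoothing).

viral: (53/71) × (18/53) × (47/53) × (25/53) × (10/53) ≈ 0.020009
bacterial: (18/71) × (8/18) × (7/18) × (4/18) × (15/18) ≈ 0.00811453
Highest score → viral.

viral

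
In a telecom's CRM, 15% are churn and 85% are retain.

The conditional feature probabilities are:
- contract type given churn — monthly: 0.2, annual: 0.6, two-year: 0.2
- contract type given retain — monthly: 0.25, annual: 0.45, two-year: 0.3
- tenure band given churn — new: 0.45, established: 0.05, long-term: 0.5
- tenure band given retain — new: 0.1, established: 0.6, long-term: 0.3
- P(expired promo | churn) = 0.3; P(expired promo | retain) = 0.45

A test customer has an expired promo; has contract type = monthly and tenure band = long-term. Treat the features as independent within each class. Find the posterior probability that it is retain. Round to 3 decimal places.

0.864

churn: 0.15 × 0.2 × 0.5 × 0.3 = 0.0045
retain: 0.85 × 0.25 × 0.3 × 0.45 = 0.0286875
P(retain | x) = 0.0286875 / 0.0331875 ≈ 0.864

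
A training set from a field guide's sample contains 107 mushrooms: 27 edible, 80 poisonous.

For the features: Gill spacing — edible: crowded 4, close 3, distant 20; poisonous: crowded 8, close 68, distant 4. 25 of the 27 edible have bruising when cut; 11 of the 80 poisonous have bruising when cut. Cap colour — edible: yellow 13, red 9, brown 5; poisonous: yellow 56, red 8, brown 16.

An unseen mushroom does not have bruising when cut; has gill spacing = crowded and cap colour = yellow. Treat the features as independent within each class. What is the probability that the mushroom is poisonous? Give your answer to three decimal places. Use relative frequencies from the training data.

0.971

edible: (27/107) × (4/27) × (2/27) × (13/27) ≈ 0.00133328
poisonous: (80/107) × (8/80) × (69/80) × (56/80) ≈ 0.0451402
P(poisonous | x) = 0.0451402 / 0.04647348 ≈ 0.971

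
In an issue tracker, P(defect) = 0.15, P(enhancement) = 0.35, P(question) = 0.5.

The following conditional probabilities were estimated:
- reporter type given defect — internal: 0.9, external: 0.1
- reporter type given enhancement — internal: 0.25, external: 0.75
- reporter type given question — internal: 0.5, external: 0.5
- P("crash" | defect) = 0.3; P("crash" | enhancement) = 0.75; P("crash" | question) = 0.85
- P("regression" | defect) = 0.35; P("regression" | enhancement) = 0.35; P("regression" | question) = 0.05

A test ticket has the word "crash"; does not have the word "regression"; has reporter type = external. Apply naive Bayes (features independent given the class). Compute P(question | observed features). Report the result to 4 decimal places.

defect: 0.15 × 0.1 × 0.3 × (1−0.35) = 0.002925
enhancement: 0.35 × 0.75 × 0.75 × (1−0.35) = 0.12796875
question: 0.5 × 0.5 × 0.85 × (1−0.05) = 0.201875
P(question | x) = 0.201875 / 0.33276875 ≈ 0.6067

0.6067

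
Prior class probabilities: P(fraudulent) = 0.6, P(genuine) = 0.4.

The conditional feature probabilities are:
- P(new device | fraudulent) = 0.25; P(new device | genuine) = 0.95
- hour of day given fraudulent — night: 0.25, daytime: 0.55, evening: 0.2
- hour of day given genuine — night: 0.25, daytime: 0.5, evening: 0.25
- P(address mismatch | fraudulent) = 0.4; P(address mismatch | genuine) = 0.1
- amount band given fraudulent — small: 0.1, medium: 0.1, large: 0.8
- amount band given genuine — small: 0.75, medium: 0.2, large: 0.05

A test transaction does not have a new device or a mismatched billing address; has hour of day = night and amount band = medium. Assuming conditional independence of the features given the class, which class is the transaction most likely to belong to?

fraudulent: 0.6 × (1−0.25) × 0.25 × (1−0.4) × 0.1 = 0.00675
genuine: 0.4 × (1−0.95) × 0.25 × (1−0.1) × 0.2 = 0.0009
Highest score → fraudulent.

fraudulent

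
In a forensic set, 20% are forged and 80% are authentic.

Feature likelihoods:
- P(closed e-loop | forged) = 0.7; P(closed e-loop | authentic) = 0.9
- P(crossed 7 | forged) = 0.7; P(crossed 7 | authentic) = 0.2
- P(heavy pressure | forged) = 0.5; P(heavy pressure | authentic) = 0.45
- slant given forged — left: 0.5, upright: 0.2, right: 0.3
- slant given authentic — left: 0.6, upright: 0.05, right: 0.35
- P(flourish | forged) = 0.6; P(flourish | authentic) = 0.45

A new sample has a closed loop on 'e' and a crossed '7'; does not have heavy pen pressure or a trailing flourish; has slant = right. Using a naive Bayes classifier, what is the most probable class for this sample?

authentic

forged: 0.2 × 0.7 × 0.7 × (1−0.5) × 0.3 × (1−0.6) = 0.00588
authentic: 0.8 × 0.9 × 0.2 × (1−0.45) × 0.35 × (1−0.45) = 0.015246
Highest score → authentic.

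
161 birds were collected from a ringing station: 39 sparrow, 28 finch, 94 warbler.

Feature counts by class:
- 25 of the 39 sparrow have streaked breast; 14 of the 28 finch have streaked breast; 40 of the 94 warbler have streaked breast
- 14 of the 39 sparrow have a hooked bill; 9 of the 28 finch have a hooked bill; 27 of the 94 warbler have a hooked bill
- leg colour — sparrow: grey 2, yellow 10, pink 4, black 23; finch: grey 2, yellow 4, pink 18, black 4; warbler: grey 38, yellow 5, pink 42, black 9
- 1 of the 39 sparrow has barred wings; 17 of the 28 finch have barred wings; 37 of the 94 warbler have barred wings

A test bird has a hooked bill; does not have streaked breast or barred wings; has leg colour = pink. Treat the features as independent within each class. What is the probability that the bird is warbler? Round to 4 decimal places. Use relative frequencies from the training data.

0.7195

sparrow: (39/161) × (14/39) × (14/39) × (4/39) × (38/39) ≈ 0.00311946
finch: (28/161) × (14/28) × (9/28) × (18/28) × (11/28) ≈ 0.00705888
warbler: (94/161) × (54/94) × (27/94) × (42/94) × (57/94) ≈ 0.0261019
P(warbler | x) = 0.0261019 / 0.03628024 ≈ 0.7195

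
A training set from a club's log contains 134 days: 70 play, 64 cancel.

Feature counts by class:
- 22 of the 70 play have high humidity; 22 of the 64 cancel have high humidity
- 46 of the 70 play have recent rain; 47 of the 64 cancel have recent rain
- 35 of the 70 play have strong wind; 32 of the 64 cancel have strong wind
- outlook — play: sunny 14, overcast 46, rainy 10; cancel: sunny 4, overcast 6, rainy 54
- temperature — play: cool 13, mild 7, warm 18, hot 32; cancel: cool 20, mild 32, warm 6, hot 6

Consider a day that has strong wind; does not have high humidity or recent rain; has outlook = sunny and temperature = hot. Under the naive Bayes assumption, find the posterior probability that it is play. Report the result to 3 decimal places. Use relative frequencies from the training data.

play: (70/134) × (48/70) × (24/70) × (35/70) × (14/70) × (32/70) ≈ 0.00561438
cancel: (64/134) × (42/64) × (17/64) × (32/64) × (4/64) × (6/64) ≈ 0.000243913
P(play | x) = 0.00561438 / 0.005858293 ≈ 0.958

0.958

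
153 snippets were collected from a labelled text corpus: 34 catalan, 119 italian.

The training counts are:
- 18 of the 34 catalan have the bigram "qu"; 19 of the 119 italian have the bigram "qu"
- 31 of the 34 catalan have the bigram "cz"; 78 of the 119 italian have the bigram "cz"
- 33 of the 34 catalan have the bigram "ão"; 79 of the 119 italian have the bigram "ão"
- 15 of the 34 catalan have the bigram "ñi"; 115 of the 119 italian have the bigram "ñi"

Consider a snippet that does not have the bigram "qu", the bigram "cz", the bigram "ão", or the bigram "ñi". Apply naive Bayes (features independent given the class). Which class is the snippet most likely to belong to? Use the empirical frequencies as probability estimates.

italian

catalan: (34/153) × (16/34) × (3/34) × (1/34) × (19/34) ≈ 0.000151658
italian: (119/153) × (100/119) × (41/119) × (40/119) × (4/119) ≈ 0.00254432
Highest score → italian.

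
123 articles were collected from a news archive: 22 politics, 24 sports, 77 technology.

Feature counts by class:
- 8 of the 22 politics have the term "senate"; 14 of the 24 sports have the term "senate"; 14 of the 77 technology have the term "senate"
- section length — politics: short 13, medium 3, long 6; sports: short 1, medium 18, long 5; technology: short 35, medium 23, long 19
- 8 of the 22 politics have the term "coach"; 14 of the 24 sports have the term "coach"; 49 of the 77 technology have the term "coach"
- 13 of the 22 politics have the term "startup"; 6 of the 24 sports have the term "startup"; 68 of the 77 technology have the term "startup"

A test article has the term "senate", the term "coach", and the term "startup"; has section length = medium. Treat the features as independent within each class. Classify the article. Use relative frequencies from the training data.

politics: (22/123) × (8/22) × (3/22) × (8/22) × (13/22) ≈ 0.00190577
sports: (24/123) × (14/24) × (18/24) × (14/24) × (6/24) ≈ 0.0124492
technology: (77/123) × (14/77) × (23/77) × (49/77) × (68/77) ≈ 0.0191066
Highest score → technology.

technology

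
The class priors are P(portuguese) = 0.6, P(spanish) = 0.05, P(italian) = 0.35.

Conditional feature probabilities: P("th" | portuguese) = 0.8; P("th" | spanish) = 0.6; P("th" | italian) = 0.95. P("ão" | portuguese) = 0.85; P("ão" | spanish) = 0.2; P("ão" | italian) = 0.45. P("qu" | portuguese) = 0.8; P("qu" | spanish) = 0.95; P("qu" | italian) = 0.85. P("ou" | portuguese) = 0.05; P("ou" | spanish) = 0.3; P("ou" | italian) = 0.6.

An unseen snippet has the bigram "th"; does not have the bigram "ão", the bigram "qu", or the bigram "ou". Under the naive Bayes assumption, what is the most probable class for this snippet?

portuguese

portuguese: 0.6 × 0.8 × (1−0.85) × (1−0.8) × (1−0.05) = 0.01368
spanish: 0.05 × 0.6 × (1−0.2) × (1−0.95) × (1−0.3) = 0.00084
italian: 0.35 × 0.95 × (1−0.45) × (1−0.85) × (1−0.6) = 0.0109725
Highest score → portuguese.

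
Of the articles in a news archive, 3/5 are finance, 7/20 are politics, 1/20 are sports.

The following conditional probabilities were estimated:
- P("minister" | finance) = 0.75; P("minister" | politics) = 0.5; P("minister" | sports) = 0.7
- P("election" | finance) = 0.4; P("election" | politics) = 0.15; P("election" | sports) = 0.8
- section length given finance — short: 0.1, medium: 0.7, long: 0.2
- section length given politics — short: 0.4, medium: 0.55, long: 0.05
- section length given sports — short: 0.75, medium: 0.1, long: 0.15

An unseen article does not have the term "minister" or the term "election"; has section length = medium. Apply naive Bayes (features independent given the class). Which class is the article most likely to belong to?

finance: 0.6 × (1−0.75) × (1−0.4) × 0.7 = 0.063
politics: 0.35 × (1−0.5) × (1−0.15) × 0.55 = 0.0818125
sports: 0.05 × (1−0.7) × (1−0.8) × 0.1 = 0.0003
Highest score → politics.

politics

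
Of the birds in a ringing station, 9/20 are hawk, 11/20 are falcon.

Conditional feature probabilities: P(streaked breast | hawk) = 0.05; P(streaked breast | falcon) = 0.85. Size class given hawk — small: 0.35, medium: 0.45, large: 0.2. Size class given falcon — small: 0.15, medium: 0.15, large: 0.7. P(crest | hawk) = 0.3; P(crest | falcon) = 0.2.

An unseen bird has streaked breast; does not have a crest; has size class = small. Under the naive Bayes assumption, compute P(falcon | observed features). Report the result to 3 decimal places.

0.911

hawk: 0.45 × 0.05 × 0.35 × (1−0.3) = 0.0055125
falcon: 0.55 × 0.85 × 0.15 × (1−0.2) = 0.0561
P(falcon | x) = 0.0561 / 0.0616125 ≈ 0.911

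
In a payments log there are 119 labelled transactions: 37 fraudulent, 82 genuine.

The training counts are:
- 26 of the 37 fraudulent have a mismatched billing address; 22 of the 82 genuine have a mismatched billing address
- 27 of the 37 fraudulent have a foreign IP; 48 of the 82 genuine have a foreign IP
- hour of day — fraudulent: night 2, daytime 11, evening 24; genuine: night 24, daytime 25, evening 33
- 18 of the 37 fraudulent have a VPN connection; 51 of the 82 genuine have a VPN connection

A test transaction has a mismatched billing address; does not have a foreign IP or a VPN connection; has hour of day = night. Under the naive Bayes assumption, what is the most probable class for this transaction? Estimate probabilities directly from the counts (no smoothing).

genuine

fraudulent: (37/119) × (26/37) × (10/37) × (2/37) × (19/37) ≈ 0.0016391
genuine: (82/119) × (22/82) × (34/82) × (24/82) × (31/82) ≈ 0.00848176
Highest score → genuine.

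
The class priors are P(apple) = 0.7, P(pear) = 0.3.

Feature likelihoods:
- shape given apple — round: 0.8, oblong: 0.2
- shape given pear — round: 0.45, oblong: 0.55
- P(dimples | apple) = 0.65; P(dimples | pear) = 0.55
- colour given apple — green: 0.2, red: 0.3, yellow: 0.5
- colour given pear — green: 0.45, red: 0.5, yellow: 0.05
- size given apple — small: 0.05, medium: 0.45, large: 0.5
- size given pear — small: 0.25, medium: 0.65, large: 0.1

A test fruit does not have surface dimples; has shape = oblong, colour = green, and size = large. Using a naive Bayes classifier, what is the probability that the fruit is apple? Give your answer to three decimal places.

0.595

apple: 0.7 × 0.2 × (1−0.65) × 0.2 × 0.5 = 0.0049
pear: 0.3 × 0.55 × (1−0.55) × 0.45 × 0.1 = 0.00334125
P(apple | x) = 0.0049 / 0.00824125 ≈ 0.595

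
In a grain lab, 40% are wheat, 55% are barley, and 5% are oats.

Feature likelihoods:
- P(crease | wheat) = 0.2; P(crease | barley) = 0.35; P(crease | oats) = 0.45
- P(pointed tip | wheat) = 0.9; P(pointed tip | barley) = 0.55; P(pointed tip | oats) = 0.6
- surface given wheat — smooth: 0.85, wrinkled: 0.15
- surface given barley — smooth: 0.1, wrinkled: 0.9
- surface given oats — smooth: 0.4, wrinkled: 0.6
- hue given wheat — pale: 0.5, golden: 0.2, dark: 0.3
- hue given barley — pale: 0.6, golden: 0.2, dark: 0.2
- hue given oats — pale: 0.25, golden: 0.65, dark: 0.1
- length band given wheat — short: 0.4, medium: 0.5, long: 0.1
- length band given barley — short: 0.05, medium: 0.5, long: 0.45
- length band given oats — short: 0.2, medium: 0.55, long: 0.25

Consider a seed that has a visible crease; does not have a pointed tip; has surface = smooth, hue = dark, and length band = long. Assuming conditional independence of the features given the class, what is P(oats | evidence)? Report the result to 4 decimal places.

0.0838

wheat: 0.4 × 0.2 × (1−0.9) × 0.85 × 0.3 × 0.1 = 0.000204
barley: 0.55 × 0.35 × (1−0.55) × 0.1 × 0.2 × 0.45 = 0.000779625
oats: 0.05 × 0.45 × (1−0.6) × 0.4 × 0.1 × 0.25 = 0.00009
P(oats | x) = 0.00009 / 0.001073625 ≈ 0.0838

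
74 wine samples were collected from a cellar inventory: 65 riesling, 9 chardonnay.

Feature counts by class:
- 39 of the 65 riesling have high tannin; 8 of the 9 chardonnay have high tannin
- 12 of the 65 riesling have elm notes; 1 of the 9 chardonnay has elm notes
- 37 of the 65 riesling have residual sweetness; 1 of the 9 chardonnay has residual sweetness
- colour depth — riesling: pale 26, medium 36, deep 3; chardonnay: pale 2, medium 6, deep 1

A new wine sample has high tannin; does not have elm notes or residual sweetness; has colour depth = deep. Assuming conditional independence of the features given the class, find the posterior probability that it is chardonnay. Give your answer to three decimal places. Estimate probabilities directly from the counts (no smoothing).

0.526

riesling: (65/74) × (39/65) × (53/65) × (28/65) × (3/65) ≈ 0.00854374
chardonnay: (9/74) × (8/9) × (8/9) × (8/9) × (1/9) ≈ 0.00949097
P(chardonnay | x) = 0.00949097 / 0.01803471 ≈ 0.526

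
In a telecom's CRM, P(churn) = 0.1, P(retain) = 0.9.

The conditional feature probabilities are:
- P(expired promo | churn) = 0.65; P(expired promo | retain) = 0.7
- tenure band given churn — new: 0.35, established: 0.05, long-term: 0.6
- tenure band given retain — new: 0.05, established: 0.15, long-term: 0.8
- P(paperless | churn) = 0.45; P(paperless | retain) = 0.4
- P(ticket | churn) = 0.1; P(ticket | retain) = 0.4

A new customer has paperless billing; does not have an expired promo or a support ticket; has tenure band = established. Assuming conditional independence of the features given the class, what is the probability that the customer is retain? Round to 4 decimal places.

churn: 0.1 × (1−0.65) × 0.05 × 0.45 × (1−0.1) = 0.00070875
retain: 0.9 × (1−0.7) × 0.15 × 0.4 × (1−0.4) = 0.00972
P(retain | x) = 0.00972 / 0.01042875 ≈ 0.9320

0.9320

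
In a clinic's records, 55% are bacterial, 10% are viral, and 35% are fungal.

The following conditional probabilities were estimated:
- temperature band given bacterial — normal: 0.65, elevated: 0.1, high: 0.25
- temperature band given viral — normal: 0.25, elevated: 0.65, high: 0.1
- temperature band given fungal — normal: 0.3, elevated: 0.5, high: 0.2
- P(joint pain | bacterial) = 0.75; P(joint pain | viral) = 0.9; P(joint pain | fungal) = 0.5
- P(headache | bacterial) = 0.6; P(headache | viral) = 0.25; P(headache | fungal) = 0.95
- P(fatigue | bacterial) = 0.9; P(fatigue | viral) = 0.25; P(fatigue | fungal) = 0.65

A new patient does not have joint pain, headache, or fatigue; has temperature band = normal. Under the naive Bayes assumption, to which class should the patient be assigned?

bacterial

bacterial: 0.55 × 0.65 × (1−0.75) × (1−0.6) × (1−0.9) = 0.003575
viral: 0.1 × 0.25 × (1−0.9) × (1−0.25) × (1−0.25) = 0.00140625
fungal: 0.35 × 0.3 × (1−0.5) × (1−0.95) × (1−0.65) = 0.00091875
Highest score → bacterial.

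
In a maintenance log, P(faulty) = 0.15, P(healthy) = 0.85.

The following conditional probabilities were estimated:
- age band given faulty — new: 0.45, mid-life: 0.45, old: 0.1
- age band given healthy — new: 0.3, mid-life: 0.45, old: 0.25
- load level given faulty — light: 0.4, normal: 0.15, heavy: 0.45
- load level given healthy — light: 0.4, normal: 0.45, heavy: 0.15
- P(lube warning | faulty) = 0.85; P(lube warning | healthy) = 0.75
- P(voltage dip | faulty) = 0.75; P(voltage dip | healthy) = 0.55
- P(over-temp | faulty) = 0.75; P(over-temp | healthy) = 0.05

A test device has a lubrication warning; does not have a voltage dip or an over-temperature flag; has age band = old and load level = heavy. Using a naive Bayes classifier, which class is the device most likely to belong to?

faulty: 0.15 × 0.1 × 0.45 × 0.85 × (1−0.75) × (1−0.75) = 0.00035859375
healthy: 0.85 × 0.25 × 0.15 × 0.75 × (1−0.55) × (1−0.05) = 0.010219921875
Highest score → healthy.

healthy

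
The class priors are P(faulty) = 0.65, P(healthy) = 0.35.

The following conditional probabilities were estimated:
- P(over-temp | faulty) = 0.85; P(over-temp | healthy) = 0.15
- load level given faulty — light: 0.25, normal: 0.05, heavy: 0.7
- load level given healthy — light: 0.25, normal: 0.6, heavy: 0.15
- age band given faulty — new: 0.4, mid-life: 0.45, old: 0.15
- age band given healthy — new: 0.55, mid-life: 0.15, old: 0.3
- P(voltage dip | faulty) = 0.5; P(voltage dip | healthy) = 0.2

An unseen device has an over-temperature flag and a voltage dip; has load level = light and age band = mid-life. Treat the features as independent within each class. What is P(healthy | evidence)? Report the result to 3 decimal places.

faulty: 0.65 × 0.85 × 0.25 × 0.45 × 0.5 = 0.031078125
healthy: 0.35 × 0.15 × 0.25 × 0.15 × 0.2 = 0.00039375
P(healthy | x) = 0.00039375 / 0.031471875 ≈ 0.013

0.013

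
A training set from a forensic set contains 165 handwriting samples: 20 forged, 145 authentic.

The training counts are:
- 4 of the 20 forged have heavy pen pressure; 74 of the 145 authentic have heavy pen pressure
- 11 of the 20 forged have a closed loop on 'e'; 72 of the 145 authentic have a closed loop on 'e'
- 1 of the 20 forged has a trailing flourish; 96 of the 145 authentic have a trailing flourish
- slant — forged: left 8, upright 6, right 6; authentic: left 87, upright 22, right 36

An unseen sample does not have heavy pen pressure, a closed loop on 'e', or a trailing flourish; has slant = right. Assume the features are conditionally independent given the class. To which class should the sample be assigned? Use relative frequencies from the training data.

authentic

forged: (20/165) × (16/20) × (9/20) × (19/20) × (6/20) ≈ 0.0124364
authentic: (145/165) × (71/145) × (73/145) × (49/145) × (36/145) ≈ 0.0181757
Highest score → authentic.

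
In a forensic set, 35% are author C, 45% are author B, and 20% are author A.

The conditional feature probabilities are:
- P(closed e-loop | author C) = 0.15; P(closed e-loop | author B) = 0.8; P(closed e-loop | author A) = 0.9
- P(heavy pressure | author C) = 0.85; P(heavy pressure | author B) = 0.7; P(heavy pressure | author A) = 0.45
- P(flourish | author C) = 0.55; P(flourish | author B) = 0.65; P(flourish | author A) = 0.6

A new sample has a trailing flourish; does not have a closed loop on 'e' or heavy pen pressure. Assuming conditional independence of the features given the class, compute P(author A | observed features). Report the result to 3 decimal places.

author C: 0.35 × (1−0.15) × (1−0.85) × 0.55 = 0.02454375
author B: 0.45 × (1−0.8) × (1−0.7) × 0.65 = 0.01755
author A: 0.2 × (1−0.9) × (1−0.45) × 0.6 = 0.0066
P(author A | x) = 0.0066 / 0.04869375 ≈ 0.136

0.136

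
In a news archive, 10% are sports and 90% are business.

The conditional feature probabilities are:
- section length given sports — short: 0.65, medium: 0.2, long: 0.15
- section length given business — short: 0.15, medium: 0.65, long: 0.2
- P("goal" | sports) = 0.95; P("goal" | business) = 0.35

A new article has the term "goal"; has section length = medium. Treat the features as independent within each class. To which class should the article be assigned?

sports: 0.1 × 0.2 × 0.95 = 0.019
business: 0.9 × 0.65 × 0.35 = 0.20475
Highest score → business.

business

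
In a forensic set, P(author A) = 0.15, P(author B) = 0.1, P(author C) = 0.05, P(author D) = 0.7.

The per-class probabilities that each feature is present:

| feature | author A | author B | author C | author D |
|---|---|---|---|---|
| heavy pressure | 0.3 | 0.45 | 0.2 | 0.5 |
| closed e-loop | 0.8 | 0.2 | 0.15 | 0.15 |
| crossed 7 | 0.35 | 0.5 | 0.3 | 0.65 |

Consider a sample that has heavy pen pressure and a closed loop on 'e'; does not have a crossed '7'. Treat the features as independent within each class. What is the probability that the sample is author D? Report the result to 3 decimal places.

0.388

author A: 0.15 × 0.3 × 0.8 × (1−0.35) = 0.0234
author B: 0.1 × 0.45 × 0.2 × (1−0.5) = 0.0045
author C: 0.05 × 0.2 × 0.15 × (1−0.3) = 0.00105
author D: 0.7 × 0.5 × 0.15 × (1−0.65) = 0.018375
P(author D | x) = 0.018375 / 0.047325 ≈ 0.388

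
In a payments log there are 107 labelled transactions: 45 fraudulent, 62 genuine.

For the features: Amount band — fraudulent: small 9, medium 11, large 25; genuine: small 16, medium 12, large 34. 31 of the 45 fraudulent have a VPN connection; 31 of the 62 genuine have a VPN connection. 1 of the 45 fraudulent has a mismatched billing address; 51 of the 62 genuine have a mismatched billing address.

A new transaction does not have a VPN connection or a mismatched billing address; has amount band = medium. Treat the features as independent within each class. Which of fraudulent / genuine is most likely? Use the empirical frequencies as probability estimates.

fraudulent: (45/107) × (11/45) × (14/45) × (44/45) ≈ 0.0312726
genuine: (62/107) × (12/62) × (31/62) × (11/62) ≈ 0.00994875
Highest score → fraudulent.

fraudulent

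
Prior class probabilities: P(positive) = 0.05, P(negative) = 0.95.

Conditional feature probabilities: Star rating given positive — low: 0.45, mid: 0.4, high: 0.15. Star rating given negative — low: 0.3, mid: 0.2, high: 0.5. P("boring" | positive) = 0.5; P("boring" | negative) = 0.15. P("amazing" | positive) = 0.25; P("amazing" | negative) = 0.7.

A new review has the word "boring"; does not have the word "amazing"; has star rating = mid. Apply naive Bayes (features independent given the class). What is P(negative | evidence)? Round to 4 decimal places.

0.5327

positive: 0.05 × 0.4 × 0.5 × (1−0.25) = 0.0075
negative: 0.95 × 0.2 × 0.15 × (1−0.7) = 0.00855
P(negative | x) = 0.00855 / 0.01605 ≈ 0.5327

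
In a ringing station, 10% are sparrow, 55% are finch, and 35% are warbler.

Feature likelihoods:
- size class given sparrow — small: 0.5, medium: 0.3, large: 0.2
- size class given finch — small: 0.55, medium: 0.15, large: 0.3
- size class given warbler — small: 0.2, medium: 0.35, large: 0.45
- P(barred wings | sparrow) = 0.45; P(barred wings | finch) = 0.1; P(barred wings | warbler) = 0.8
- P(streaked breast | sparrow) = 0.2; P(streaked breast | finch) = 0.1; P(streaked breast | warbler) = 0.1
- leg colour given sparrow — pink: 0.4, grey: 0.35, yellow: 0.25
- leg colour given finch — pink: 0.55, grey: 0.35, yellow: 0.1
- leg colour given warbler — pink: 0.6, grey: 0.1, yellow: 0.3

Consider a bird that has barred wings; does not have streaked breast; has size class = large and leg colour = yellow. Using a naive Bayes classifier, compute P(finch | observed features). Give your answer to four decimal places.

0.0398

sparrow: 0.1 × 0.2 × 0.45 × (1−0.2) × 0.25 = 0.0018
finch: 0.55 × 0.3 × 0.1 × (1−0.1) × 0.1 = 0.001485
warbler: 0.35 × 0.45 × 0.8 × (1−0.1) × 0.3 = 0.03402
P(finch | x) = 0.001485 / 0.037305 ≈ 0.0398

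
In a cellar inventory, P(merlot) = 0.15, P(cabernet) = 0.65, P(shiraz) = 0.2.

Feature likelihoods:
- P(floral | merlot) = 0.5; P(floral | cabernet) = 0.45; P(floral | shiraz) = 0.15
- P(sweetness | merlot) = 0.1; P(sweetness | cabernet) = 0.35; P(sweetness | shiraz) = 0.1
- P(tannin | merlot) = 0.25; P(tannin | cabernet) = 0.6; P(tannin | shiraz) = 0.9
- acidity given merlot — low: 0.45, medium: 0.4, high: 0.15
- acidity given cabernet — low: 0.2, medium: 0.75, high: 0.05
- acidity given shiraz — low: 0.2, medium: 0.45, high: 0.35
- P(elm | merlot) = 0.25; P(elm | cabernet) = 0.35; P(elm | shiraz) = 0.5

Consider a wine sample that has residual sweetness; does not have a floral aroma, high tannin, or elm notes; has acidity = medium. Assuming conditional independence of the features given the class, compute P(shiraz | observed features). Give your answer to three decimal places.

merlot: 0.15 × (1−0.5) × 0.1 × (1−0.25) × 0.4 × (1−0.25) = 0.0016875
cabernet: 0.65 × (1−0.45) × 0.35 × (1−0.6) × 0.75 × (1−0.35) = 0.024399375
shiraz: 0.2 × (1−0.15) × 0.1 × (1−0.9) × 0.45 × (1−0.5) = 0.0003825
P(shiraz | x) = 0.0003825 / 0.026469375 ≈ 0.014

0.014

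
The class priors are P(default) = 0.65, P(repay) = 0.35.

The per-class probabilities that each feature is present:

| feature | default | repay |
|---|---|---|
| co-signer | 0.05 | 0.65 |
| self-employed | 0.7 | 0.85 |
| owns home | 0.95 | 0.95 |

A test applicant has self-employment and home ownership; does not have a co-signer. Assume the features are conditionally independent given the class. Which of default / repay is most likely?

default

default: 0.65 × (1−0.05) × 0.7 × 0.95 = 0.4106375
repay: 0.35 × (1−0.65) × 0.85 × 0.95 = 0.09891875
Highest score → default.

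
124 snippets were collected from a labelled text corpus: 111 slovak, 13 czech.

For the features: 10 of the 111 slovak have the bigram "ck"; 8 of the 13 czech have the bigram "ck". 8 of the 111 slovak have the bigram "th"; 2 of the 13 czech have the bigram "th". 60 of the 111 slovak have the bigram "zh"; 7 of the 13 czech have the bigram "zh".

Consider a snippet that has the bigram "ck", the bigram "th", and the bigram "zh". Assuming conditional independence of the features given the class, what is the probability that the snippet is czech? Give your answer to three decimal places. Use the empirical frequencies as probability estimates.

slovak: (111/124) × (10/111) × (8/111) × (60/111) ≈ 0.00314176
czech: (13/124) × (8/13) × (2/13) × (7/13) ≈ 0.00534453
P(czech | x) = 0.00534453 / 0.00848629 ≈ 0.630

0.630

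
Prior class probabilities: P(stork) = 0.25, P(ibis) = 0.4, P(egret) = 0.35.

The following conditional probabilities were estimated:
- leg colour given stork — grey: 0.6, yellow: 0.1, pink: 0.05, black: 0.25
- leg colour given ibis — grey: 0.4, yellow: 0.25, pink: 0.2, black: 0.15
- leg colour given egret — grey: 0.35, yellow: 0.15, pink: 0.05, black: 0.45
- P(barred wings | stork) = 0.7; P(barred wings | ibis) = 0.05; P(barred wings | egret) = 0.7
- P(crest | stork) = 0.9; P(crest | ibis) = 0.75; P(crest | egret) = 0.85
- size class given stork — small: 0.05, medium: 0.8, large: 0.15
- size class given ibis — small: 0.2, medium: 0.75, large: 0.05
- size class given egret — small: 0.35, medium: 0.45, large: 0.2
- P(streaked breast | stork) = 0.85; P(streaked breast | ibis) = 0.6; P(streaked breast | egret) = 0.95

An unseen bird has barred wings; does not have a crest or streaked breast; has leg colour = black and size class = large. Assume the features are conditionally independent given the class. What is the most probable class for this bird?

stork: 0.25 × 0.25 × 0.7 × (1−0.9) × 0.15 × (1−0.85) = 0.0000984375
ibis: 0.4 × 0.15 × 0.05 × (1−0.75) × 0.05 × (1−0.6) = 0.000015
egret: 0.35 × 0.45 × 0.7 × (1−0.85) × 0.2 × (1−0.95) = 0.000165375
Highest score → egret.

egret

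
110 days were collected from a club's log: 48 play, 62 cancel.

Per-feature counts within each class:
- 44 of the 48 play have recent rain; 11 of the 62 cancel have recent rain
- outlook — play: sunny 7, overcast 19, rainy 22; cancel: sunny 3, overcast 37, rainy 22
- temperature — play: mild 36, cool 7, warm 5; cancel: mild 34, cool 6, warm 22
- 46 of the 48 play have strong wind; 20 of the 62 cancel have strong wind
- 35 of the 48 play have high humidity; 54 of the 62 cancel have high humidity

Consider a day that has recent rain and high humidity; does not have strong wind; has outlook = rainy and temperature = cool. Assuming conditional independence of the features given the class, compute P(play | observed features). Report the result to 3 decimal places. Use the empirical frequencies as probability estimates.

0.286

play: (48/110) × (44/48) × (22/48) × (7/48) × (2/48) × (35/48) ≈ 0.000812295
cancel: (62/110) × (11/62) × (22/62) × (6/62) × (42/62) × (54/62) ≈ 0.00202605
P(play | x) = 0.000812295 / 0.002838345 ≈ 0.286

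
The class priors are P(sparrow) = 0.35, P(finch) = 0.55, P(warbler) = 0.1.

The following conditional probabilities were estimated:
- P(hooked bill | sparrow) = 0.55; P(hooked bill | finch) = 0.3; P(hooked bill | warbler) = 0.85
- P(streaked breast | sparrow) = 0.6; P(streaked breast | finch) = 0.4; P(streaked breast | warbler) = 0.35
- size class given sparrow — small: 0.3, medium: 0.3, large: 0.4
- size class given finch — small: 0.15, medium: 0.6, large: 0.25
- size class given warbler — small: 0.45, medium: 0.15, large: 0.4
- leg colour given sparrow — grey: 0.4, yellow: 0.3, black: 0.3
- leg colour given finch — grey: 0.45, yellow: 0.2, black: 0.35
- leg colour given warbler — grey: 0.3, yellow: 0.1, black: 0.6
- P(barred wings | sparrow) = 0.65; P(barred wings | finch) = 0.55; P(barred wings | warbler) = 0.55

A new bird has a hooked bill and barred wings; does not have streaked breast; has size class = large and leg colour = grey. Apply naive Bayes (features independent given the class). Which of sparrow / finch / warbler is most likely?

sparrow

sparrow: 0.35 × 0.55 × (1−0.6) × 0.4 × 0.4 × 0.65 = 0.008008
finch: 0.55 × 0.3 × (1−0.4) × 0.25 × 0.45 × 0.55 = 0.006125625
warbler: 0.1 × 0.85 × (1−0.35) × 0.4 × 0.3 × 0.55 = 0.0036465
Highest score → sparrow.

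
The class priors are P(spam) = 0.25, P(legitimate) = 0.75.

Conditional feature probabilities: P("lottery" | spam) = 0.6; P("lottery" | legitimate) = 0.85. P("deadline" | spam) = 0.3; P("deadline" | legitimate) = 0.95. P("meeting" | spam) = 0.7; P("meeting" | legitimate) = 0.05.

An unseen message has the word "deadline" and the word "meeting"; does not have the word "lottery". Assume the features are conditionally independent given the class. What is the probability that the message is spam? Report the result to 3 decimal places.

0.797

spam: 0.25 × (1−0.6) × 0.3 × 0.7 = 0.021
legitimate: 0.75 × (1−0.85) × 0.95 × 0.05 = 0.00534375
P(spam | x) = 0.021 / 0.02634375 ≈ 0.797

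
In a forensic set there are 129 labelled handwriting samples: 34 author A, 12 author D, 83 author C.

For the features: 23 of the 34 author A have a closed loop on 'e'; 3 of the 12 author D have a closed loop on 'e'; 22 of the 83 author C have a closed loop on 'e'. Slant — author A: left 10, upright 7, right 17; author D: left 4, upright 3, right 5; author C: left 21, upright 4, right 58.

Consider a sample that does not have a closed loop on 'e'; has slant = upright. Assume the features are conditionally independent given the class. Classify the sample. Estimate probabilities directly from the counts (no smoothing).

author A: (34/129) × (11/34) × (7/34) ≈ 0.0175559
author D: (12/129) × (9/12) × (3/12) ≈ 0.0174419
author C: (83/129) × (61/83) × (4/83) ≈ 0.0227888
Highest score → author C.

author C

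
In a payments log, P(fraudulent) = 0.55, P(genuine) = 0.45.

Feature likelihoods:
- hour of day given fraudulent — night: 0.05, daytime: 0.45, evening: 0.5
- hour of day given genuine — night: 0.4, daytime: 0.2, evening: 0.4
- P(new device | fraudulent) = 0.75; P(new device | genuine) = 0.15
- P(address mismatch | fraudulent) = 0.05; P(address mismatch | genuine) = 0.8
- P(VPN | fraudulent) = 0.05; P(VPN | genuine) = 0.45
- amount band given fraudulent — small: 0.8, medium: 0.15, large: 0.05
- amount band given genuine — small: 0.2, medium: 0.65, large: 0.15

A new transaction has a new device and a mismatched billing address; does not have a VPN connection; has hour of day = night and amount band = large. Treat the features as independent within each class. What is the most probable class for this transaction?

fraudulent: 0.55 × 0.05 × 0.75 × 0.05 × (1−0.05) × 0.05 = 0.000048984375
genuine: 0.45 × 0.4 × 0.15 × 0.8 × (1−0.45) × 0.15 = 0.001782
Highest score → genuine.

genuine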